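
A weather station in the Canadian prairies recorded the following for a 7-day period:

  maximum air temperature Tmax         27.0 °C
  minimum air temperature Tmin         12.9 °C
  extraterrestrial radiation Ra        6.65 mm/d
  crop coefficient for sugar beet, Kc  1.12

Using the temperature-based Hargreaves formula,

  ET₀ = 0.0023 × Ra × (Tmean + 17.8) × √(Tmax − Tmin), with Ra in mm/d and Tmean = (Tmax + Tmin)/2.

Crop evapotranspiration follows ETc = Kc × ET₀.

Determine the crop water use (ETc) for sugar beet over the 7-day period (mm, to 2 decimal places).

Tmean = (27.0 + 12.9)/2 = 19.95 °C
ET₀ = 0.0023 × 6.65 × (19.95 + 17.8) × √14.1 = 0.0023 × 6.65 × 37.75 × 3.7550 = 2.1681 mm/d
ETc = Kc × ET₀ = 1.12 × 2.1681 = 2.4283 mm/d
Over 7 days: 2.4283 × 7 = 16.998 mm

17.00 mm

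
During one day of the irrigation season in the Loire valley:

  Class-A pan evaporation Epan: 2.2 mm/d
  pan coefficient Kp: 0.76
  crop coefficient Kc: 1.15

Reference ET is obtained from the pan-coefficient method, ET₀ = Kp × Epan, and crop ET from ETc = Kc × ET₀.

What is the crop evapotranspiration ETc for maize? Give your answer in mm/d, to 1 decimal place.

1.9 mm/d

ET₀ = 0.76 × 2.2 = 1.6720 mm/d
ETc = Kc × ET₀ = 1.15 × 1.6720 = 1.9228 mm/d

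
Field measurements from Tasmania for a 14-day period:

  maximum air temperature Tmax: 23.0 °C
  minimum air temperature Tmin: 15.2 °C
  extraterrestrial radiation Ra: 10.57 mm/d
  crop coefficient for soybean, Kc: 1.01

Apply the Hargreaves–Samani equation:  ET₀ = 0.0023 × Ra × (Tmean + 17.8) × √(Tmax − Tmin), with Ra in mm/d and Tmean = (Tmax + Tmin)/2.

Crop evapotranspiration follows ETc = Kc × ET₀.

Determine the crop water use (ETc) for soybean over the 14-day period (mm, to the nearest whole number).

35 mm

Tmean = (23.0 + 15.2)/2 = 19.10 °C
ET₀ = 0.0023 × 10.57 × (19.10 + 17.8) × √7.8 = 0.0023 × 10.57 × 36.90 × 2.7928 = 2.5054 mm/d
ETc = Kc × ET₀ = 1.01 × 2.5054 = 2.5305 mm/d
Over 14 days: 2.5305 × 14 = 35.427 mm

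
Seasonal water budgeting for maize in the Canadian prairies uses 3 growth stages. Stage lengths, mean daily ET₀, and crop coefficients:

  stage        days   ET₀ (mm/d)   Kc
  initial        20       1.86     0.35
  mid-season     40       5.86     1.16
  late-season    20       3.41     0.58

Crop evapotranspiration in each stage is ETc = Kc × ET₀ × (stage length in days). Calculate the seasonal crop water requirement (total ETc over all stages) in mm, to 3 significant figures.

initial: 0.35 × 1.86 × 20 = 13.02 mm
mid-season: 1.16 × 5.86 × 40 = 271.90 mm
late-season: 0.58 × 3.41 × 20 = 39.56 mm
Seasonal total = 324.48 mm

324 mm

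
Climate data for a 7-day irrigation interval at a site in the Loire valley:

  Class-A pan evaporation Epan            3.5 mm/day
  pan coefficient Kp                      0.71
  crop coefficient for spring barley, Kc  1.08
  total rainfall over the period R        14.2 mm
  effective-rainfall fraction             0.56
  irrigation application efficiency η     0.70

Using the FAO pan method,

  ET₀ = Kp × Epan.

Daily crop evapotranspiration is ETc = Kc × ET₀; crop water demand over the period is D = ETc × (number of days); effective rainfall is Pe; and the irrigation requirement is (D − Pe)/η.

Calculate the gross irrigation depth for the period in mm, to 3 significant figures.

ET₀ = 0.71 × 3.5 = 2.4850 mm/d
ETc = Kc × ET₀ = 1.08 × 2.4850 = 2.6838 mm/d
Crop demand D = ETc × 7 d = 2.6838 × 7 = 18.787 mm
Pe = 0.56 × 14.2 = 7.952 mm
D − Pe = 18.787 − 7.952 = 10.835 mm
Gross irrigation = 10.835 / 0.70 = 15.479 mm

15.5 mm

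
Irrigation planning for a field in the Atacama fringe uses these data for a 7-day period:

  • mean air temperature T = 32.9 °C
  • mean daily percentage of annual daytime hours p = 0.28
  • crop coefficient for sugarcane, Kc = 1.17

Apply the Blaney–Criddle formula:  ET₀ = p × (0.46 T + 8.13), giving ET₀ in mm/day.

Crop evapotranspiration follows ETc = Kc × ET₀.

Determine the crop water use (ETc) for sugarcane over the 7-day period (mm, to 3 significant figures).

ET₀ = 0.28 × (0.46 × 32.9 + 8.13) = 0.28 × 23.264 = 6.5139 mm/d
ETc = Kc × ET₀ = 1.17 × 6.5139 = 7.6213 mm/d
Over 7 days: 7.6213 × 7 = 53.349 mm

53.3 mm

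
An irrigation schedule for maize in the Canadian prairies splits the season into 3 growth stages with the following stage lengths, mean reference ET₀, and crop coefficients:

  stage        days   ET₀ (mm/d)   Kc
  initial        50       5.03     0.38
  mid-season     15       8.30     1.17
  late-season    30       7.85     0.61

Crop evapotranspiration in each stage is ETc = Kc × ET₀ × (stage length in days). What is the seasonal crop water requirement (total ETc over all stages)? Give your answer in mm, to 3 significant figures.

385 mm

initial: 0.38 × 5.03 × 50 = 95.57 mm
mid-season: 1.17 × 8.30 × 15 = 145.67 mm
late-season: 0.61 × 7.85 × 30 = 143.66 mm
Seasonal total = 384.90 mm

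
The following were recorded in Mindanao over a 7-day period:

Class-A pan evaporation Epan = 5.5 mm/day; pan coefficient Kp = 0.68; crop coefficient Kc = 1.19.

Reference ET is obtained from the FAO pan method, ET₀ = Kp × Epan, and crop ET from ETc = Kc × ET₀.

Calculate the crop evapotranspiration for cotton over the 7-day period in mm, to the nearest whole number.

ET₀ = 0.68 × 5.5 = 3.7400 mm/d
ETc = Kc × ET₀ = 1.19 × 3.7400 = 4.4506 mm/d
Over 7 days: 4.4506 × 7 = 31.154 mm

31 mm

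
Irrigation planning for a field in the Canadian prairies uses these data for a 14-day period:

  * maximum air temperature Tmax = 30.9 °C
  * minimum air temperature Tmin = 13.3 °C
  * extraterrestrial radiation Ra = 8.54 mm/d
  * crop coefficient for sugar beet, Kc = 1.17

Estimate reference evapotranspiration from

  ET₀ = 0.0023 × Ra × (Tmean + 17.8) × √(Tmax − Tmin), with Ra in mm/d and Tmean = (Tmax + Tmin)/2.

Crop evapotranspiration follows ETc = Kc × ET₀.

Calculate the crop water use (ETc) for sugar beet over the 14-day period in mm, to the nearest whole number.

Tmean = (30.9 + 13.3)/2 = 22.10 °C
ET₀ = 0.0023 × 8.54 × (22.10 + 17.8) × √17.6 = 0.0023 × 8.54 × 39.90 × 4.1952 = 3.2878 mm/d
ETc = Kc × ET₀ = 1.17 × 3.2878 = 3.8467 mm/d
Over 14 days: 3.8467 × 14 = 53.854 mm

54 mm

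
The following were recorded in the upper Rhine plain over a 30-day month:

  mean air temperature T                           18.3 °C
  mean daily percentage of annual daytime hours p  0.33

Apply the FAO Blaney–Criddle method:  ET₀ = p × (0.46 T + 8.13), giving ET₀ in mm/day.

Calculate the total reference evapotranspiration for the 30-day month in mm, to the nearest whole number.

164 mm

ET₀ = 0.33 × (0.46 × 18.3 + 8.13) = 0.33 × 16.548 = 5.4608 mm/d
Monthly total = 5.4608 × 30 = 163.824 mm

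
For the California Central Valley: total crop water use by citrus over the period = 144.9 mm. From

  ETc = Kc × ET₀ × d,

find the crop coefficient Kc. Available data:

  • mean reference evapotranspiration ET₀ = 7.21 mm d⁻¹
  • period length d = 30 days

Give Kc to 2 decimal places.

0.67

ETc = Kc × ET₀ × d  ⇒  Kc = ETc / (ET₀ × d)
Kc = 144.9 / (7.21 × 30) = 144.9 / 216.30 = 0.6699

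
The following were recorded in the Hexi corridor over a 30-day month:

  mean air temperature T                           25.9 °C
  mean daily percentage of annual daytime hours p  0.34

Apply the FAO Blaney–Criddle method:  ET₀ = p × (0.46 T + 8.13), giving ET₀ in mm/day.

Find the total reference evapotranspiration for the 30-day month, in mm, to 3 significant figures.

204 mm

ET₀ = 0.34 × (0.46 × 25.9 + 8.13) = 0.34 × 20.044 = 6.8150 mm/d
Monthly total = 6.8150 × 30 = 204.450 mm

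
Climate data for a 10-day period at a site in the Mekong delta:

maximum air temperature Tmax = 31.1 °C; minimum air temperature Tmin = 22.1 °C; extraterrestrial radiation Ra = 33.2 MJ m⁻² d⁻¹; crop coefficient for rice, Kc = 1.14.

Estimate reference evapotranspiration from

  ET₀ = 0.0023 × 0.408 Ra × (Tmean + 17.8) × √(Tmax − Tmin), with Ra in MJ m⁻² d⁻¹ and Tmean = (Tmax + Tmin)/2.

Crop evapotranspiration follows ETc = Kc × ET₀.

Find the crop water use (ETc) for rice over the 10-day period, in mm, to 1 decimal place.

47.3 mm

Tmean = (31.1 + 22.1)/2 = 26.60 °C
0.408 Ra = 0.408 × 33.2 = 13.5456 mm/d equivalent
ET₀ = 0.0023 × 13.5456 × (26.60 + 17.8) × √9.0 = 0.0023 × 13.5456 × 44.40 × 3.0000 = 4.1498 mm/d
ETc = Kc × ET₀ = 1.14 × 4.1498 = 4.7308 mm/d
Over 10 days: 4.7308 × 10 = 47.308 mm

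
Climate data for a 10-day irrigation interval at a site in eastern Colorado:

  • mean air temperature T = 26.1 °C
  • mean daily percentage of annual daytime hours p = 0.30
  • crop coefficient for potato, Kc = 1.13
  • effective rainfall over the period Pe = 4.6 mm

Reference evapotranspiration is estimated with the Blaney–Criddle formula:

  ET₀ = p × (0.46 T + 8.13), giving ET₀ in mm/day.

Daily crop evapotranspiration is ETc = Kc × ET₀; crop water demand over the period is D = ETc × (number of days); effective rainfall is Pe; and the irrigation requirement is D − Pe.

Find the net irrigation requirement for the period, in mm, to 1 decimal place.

63.7 mm

ET₀ = 0.30 × (0.46 × 26.1 + 8.13) = 0.30 × 20.136 = 6.0408 mm/d
ETc = Kc × ET₀ = 1.13 × 6.0408 = 6.8261 mm/d
Crop demand D = ETc × 10 d = 6.8261 × 10 = 68.261 mm
D − Pe = 68.261 − 4.6 = 63.661 mm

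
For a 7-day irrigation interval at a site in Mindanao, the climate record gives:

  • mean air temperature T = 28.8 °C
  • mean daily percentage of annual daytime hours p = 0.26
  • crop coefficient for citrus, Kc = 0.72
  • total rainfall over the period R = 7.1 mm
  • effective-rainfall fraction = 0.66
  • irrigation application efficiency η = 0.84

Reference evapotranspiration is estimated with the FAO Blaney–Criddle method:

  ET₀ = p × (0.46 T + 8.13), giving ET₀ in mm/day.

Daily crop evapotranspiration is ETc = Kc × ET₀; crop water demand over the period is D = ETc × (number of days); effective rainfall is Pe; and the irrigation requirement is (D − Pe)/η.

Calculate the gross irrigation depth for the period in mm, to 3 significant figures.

ET₀ = 0.26 × (0.46 × 28.8 + 8.13) = 0.26 × 21.378 = 5.5583 mm/d
ETc = Kc × ET₀ = 0.72 × 5.5583 = 4.0020 mm/d
Crop demand D = ETc × 7 d = 4.0020 × 7 = 28.014 mm
Pe = 0.66 × 7.1 = 4.686 mm
D − Pe = 28.014 − 4.686 = 23.328 mm
Gross irrigation = 23.328 / 0.84 = 27.771 mm

27.8 mm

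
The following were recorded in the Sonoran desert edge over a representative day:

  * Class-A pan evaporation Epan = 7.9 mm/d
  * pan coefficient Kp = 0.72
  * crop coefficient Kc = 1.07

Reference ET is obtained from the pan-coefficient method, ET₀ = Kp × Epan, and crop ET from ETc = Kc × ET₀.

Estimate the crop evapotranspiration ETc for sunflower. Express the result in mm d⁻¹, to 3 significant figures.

ET₀ = 0.72 × 7.9 = 5.6880 mm/d
ETc = Kc × ET₀ = 1.07 × 5.6880 = 6.0862 mm/d

6.09 mm d⁻¹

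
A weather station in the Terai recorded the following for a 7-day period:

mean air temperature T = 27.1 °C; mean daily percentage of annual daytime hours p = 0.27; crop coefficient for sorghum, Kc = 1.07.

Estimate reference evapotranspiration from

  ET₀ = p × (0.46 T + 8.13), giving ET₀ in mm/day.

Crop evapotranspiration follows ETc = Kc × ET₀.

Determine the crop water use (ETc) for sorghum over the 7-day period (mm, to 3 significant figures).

41.7 mm

ET₀ = 0.27 × (0.46 × 27.1 + 8.13) = 0.27 × 20.596 = 5.5609 mm/d
ETc = Kc × ET₀ = 1.07 × 5.5609 = 5.9502 mm/d
Over 7 days: 5.9502 × 7 = 41.651 mm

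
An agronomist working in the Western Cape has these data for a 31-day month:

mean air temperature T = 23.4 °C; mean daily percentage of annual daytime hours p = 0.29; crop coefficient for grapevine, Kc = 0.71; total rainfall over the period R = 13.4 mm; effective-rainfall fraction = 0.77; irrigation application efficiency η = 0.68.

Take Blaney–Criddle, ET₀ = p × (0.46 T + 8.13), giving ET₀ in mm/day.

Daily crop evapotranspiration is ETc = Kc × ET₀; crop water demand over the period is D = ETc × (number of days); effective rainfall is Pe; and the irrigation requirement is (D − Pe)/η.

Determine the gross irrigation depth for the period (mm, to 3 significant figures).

162 mm

ET₀ = 0.29 × (0.46 × 23.4 + 8.13) = 0.29 × 18.894 = 5.4793 mm/d
ETc = Kc × ET₀ = 0.71 × 5.4793 = 3.8903 mm/d
Crop demand D = ETc × 31 d = 3.8903 × 31 = 120.599 mm
Pe = 0.77 × 13.4 = 10.318 mm
D − Pe = 120.599 − 10.318 = 110.281 mm
Gross irrigation = 110.281 / 0.68 = 162.178 mm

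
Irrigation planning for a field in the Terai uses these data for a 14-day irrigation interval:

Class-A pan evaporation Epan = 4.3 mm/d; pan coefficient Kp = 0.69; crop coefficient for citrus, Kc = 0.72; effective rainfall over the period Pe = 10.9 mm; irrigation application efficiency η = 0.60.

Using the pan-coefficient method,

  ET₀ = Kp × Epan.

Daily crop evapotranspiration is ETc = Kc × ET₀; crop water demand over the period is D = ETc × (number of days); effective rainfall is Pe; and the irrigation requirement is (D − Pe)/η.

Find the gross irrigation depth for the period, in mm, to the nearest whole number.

32 mm

ET₀ = 0.69 × 4.3 = 2.9670 mm/d
ETc = Kc × ET₀ = 0.72 × 2.9670 = 2.1362 mm/d
Crop demand D = ETc × 14 d = 2.1362 × 14 = 29.907 mm
D − Pe = 29.907 − 10.9 = 19.007 mm
Gross irrigation = 19.007 / 0.60 = 31.678 mm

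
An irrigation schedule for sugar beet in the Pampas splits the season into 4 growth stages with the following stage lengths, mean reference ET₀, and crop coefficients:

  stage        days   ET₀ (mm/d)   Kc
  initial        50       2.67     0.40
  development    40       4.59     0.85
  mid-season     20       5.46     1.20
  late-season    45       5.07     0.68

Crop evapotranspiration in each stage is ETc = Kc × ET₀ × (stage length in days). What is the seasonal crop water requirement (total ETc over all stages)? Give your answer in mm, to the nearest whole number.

496 mm

initial: 0.40 × 2.67 × 50 = 53.40 mm
development: 0.85 × 4.59 × 40 = 156.06 mm
mid-season: 1.20 × 5.46 × 20 = 131.04 mm
late-season: 0.68 × 5.07 × 45 = 155.14 mm
Seasonal total = 495.64 mm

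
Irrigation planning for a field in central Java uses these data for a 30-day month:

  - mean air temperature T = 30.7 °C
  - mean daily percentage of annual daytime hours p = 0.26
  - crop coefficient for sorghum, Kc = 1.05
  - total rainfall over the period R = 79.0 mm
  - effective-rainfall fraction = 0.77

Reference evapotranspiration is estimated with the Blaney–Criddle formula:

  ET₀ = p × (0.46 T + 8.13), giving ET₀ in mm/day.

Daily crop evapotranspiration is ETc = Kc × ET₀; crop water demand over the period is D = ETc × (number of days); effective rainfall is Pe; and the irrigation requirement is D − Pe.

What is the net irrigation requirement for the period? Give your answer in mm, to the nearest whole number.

121 mm

ET₀ = 0.26 × (0.46 × 30.7 + 8.13) = 0.26 × 22.252 = 5.7855 mm/d
ETc = Kc × ET₀ = 1.05 × 5.7855 = 6.0748 mm/d
Crop demand D = ETc × 30 d = 6.0748 × 30 = 182.244 mm
Pe = 0.77 × 79.0 = 60.830 mm
D − Pe = 182.244 − 60.830 = 121.414 mm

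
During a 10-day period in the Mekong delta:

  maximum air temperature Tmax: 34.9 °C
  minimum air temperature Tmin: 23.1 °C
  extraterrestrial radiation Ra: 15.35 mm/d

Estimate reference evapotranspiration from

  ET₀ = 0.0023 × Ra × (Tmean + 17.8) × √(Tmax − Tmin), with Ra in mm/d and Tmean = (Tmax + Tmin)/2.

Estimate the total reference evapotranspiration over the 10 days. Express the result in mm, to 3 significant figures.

Tmean = (34.9 + 23.1)/2 = 29.00 °C
ET₀ = 0.0023 × 15.35 × (29.00 + 17.8) × √11.8 = 0.0023 × 15.35 × 46.80 × 3.4351 = 5.6757 mm/d
Over 10 days: 5.6757 × 10 = 56.757 mm

56.8 mm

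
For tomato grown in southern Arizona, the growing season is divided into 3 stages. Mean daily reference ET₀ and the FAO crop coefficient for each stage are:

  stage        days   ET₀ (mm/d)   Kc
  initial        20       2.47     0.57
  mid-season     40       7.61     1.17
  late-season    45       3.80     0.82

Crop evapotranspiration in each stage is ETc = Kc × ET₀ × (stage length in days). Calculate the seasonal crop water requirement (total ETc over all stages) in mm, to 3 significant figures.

525 mm

initial: 0.57 × 2.47 × 20 = 28.16 mm
mid-season: 1.17 × 7.61 × 40 = 356.15 mm
late-season: 0.82 × 3.80 × 45 = 140.22 mm
Seasonal total = 524.53 mm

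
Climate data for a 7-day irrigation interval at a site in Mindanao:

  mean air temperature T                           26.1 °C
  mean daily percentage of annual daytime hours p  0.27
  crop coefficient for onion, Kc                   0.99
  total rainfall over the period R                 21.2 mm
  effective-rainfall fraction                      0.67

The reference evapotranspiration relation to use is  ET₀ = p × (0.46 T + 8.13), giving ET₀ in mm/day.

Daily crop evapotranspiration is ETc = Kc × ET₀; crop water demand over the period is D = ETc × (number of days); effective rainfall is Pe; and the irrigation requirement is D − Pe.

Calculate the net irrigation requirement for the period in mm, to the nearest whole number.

23 mm

ET₀ = 0.27 × (0.46 × 26.1 + 8.13) = 0.27 × 20.136 = 5.4367 mm/d
ETc = Kc × ET₀ = 0.99 × 5.4367 = 5.3823 mm/d
Crop demand D = ETc × 7 d = 5.3823 × 7 = 37.676 mm
Pe = 0.67 × 21.2 = 14.204 mm
D − Pe = 37.676 − 14.204 = 23.472 mm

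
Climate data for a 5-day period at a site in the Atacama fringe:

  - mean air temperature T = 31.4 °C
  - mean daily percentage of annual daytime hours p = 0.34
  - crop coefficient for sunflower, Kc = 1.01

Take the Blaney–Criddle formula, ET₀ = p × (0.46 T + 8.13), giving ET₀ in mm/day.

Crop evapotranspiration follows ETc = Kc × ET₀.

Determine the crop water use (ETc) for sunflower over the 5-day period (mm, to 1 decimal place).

ET₀ = 0.34 × (0.46 × 31.4 + 8.13) = 0.34 × 22.574 = 7.6752 mm/d
ETc = Kc × ET₀ = 1.01 × 7.6752 = 7.7520 mm/d
Over 5 days: 7.7520 × 5 = 38.760 mm

38.8 mm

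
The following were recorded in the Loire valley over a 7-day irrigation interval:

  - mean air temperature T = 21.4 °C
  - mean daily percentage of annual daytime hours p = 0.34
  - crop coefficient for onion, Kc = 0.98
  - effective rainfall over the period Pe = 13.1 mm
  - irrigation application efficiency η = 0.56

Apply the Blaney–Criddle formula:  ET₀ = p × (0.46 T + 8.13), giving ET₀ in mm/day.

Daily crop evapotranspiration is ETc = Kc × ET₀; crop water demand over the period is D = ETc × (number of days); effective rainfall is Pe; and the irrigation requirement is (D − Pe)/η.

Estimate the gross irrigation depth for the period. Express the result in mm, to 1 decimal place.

ET₀ = 0.34 × (0.46 × 21.4 + 8.13) = 0.34 × 17.974 = 6.1112 mm/d
ETc = Kc × ET₀ = 0.98 × 6.1112 = 5.9890 mm/d
Crop demand D = ETc × 7 d = 5.9890 × 7 = 41.923 mm
D − Pe = 41.923 − 13.1 = 28.823 mm
Gross irrigation = 28.823 / 0.56 = 51.470 mm

51.5 mm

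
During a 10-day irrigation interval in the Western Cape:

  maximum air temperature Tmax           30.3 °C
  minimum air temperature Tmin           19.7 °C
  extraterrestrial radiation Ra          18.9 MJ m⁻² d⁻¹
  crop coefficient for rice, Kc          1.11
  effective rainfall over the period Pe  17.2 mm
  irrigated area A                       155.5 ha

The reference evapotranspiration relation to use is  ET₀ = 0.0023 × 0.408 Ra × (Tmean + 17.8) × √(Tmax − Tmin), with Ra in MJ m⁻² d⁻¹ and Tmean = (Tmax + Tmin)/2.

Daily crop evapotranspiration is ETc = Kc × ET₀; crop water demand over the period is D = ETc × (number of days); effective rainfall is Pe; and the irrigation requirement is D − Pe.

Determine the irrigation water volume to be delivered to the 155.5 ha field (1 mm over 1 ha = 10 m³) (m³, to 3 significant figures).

Tmean = (30.3 + 19.7)/2 = 25.00 °C
0.408 Ra = 0.408 × 18.9 = 7.7112 mm/d equivalent
ET₀ = 0.0023 × 7.7112 × (25.00 + 17.8) × √10.6 = 0.0023 × 7.7112 × 42.80 × 3.2558 = 2.4714 mm/d
ETc = Kc × ET₀ = 1.11 × 2.4714 = 2.7433 mm/d
Crop demand D = ETc × 10 d = 2.7433 × 10 = 27.433 mm
D − Pe = 27.433 − 17.2 = 10.233 mm
Volume = 10.233 mm × 155.5 ha × 10 = 15912.3 m³

15900 m³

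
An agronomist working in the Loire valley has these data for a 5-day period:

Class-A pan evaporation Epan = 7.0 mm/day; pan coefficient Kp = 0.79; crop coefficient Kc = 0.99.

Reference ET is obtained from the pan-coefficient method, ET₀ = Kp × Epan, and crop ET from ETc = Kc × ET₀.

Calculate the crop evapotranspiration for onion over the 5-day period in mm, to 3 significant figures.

ET₀ = 0.79 × 7.0 = 5.5300 mm/d
ETc = Kc × ET₀ = 0.99 × 5.5300 = 5.4747 mm/d
Over 5 days: 5.4747 × 5 = 27.374 mm

27.4 mm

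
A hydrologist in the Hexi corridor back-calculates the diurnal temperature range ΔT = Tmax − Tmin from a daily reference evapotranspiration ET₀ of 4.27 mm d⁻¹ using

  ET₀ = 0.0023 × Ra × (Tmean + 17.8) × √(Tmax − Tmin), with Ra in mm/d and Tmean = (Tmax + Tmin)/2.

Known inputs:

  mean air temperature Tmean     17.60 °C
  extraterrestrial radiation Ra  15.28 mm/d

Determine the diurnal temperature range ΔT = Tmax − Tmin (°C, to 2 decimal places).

√ΔT = ET₀ / [0.0023 × Ra × (Tmean+17.8)] = 4.27 / (0.0023 × 15.28 × 35.40) = 3.4322
ΔT = 3.4322² = 11.780 °C

11.78 °C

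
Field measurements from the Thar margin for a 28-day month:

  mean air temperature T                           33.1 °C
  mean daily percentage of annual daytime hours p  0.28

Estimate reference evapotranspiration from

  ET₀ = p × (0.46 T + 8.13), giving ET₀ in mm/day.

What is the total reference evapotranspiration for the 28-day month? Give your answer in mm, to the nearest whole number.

ET₀ = 0.28 × (0.46 × 33.1 + 8.13) = 0.28 × 23.356 = 6.5397 mm/d
Monthly total = 6.5397 × 28 = 183.112 mm

183 mm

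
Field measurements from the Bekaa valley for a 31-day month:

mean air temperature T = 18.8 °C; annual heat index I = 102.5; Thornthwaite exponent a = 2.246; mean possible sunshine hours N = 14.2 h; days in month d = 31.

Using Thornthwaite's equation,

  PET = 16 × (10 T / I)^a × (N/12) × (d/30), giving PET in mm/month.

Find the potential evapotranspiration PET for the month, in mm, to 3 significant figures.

10T/I = 10 × 18.8 / 102.5 = 1.8341
(10T/I)^a = 1.8341^2.246 = 3.9052
Uncorrected PET = 16 × 3.9052 = 62.483 mm
Correction = (N/12)(d/30) = (14.2/12)(31/30) = 1.2228
PET = 62.483 × 1.2228 = 76.404 mm/month

76.4 mm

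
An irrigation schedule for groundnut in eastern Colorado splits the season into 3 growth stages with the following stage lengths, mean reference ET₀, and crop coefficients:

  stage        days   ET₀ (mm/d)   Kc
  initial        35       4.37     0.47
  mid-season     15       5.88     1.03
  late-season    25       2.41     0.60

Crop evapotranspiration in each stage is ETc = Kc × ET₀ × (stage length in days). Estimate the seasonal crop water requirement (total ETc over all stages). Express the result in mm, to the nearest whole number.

199 mm

initial: 0.47 × 4.37 × 35 = 71.89 mm
mid-season: 1.03 × 5.88 × 15 = 90.85 mm
late-season: 0.60 × 2.41 × 25 = 36.15 mm
Seasonal total = 198.89 mm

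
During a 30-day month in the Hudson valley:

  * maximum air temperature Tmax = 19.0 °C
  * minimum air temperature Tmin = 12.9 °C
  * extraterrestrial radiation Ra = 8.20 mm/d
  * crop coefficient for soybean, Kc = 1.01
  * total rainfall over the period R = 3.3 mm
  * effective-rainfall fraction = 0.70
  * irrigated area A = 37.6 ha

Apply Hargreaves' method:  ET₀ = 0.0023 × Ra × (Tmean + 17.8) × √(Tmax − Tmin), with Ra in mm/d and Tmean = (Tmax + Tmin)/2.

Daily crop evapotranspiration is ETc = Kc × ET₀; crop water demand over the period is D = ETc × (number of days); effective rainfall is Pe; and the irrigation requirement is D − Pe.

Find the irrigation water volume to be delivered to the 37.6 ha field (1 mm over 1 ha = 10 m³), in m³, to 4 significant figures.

Tmean = (19.0 + 12.9)/2 = 15.95 °C
ET₀ = 0.0023 × 8.20 × (15.95 + 17.8) × √6.1 = 0.0023 × 8.20 × 33.75 × 2.4698 = 1.5721 mm/d
ETc = Kc × ET₀ = 1.01 × 1.5721 = 1.5878 mm/d
Crop demand D = ETc × 30 d = 1.5878 × 30 = 47.634 mm
Pe = 0.70 × 3.3 = 2.310 mm
D − Pe = 47.634 − 2.310 = 45.324 mm
Volume = 45.324 mm × 37.6 ha × 10 = 17041.8 m³

17040 m³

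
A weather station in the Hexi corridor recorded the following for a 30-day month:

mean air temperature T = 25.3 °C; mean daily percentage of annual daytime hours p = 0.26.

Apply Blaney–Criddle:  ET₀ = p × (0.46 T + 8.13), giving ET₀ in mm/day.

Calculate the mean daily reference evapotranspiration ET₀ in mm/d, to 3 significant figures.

5.14 mm/d

ET₀ = 0.26 × (0.46 × 25.3 + 8.13) = 0.26 × 19.768 = 5.1397 mm/d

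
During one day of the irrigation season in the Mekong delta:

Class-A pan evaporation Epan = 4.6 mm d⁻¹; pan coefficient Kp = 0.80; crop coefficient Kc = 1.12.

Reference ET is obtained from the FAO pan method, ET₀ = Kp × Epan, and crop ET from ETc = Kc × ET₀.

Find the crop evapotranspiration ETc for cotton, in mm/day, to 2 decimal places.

4.12 mm/day

ET₀ = 0.80 × 4.6 = 3.6800 mm/d
ETc = Kc × ET₀ = 1.12 × 3.6800 = 4.1216 mm/d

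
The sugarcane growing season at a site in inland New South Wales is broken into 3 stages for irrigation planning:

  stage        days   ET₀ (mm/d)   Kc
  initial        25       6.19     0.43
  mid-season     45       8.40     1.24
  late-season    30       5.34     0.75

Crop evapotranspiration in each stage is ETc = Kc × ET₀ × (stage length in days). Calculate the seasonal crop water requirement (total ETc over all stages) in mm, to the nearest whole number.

655 mm

initial: 0.43 × 6.19 × 25 = 66.54 mm
mid-season: 1.24 × 8.40 × 45 = 468.72 mm
late-season: 0.75 × 5.34 × 30 = 120.15 mm
Seasonal total = 655.41 mm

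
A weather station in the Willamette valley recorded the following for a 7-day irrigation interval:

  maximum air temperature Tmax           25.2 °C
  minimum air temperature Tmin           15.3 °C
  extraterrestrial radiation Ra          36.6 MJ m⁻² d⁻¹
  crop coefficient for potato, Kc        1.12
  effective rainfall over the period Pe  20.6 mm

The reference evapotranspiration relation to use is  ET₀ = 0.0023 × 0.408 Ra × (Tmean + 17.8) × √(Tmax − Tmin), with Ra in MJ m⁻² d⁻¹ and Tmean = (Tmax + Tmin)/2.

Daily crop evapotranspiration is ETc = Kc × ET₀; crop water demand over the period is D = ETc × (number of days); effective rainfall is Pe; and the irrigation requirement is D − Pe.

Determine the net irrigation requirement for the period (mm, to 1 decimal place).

11.6 mm

Tmean = (25.2 + 15.3)/2 = 20.25 °C
0.408 Ra = 0.408 × 36.6 = 14.9328 mm/d equivalent
ET₀ = 0.0023 × 14.9328 × (20.25 + 17.8) × √9.9 = 0.0023 × 14.9328 × 38.05 × 3.1464 = 4.1119 mm/d
ETc = Kc × ET₀ = 1.12 × 4.1119 = 4.6053 mm/d
Crop demand D = ETc × 7 d = 4.6053 × 7 = 32.237 mm
D − Pe = 32.237 − 20.6 = 11.637 mm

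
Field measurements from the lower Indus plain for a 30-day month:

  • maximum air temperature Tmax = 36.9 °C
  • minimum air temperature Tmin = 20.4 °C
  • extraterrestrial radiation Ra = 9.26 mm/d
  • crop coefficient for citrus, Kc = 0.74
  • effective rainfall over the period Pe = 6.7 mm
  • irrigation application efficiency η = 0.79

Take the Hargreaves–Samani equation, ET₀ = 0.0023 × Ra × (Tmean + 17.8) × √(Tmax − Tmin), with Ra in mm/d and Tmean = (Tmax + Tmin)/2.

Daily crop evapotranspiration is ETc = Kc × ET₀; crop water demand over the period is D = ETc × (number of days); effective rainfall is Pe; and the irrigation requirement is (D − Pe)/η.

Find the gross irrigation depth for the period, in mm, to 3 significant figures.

104 mm

Tmean = (36.9 + 20.4)/2 = 28.65 °C
ET₀ = 0.0023 × 9.26 × (28.65 + 17.8) × √16.5 = 0.0023 × 9.26 × 46.45 × 4.0620 = 4.0185 mm/d
ETc = Kc × ET₀ = 0.74 × 4.0185 = 2.9737 mm/d
Crop demand D = ETc × 30 d = 2.9737 × 30 = 89.211 mm
D − Pe = 89.211 − 6.7 = 82.511 mm
Gross irrigation = 82.511 / 0.79 = 104.444 mm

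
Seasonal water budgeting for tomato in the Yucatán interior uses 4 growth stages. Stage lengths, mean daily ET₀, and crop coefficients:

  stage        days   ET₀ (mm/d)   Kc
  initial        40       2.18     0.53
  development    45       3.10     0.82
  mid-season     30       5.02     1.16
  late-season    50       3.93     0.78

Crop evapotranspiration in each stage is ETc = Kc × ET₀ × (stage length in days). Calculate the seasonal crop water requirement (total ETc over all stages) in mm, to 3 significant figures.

initial: 0.53 × 2.18 × 40 = 46.22 mm
development: 0.82 × 3.10 × 45 = 114.39 mm
mid-season: 1.16 × 5.02 × 30 = 174.70 mm
late-season: 0.78 × 3.93 × 50 = 153.27 mm
Seasonal total = 488.58 mm

489 mm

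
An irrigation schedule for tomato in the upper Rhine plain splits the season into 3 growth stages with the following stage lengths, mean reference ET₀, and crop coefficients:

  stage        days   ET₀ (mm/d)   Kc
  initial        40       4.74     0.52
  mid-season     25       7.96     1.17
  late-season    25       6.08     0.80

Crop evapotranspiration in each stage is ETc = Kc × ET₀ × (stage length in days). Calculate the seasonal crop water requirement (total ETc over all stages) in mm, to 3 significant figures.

initial: 0.52 × 4.74 × 40 = 98.59 mm
mid-season: 1.17 × 7.96 × 25 = 232.83 mm
late-season: 0.80 × 6.08 × 25 = 121.60 mm
Seasonal total = 453.02 mm

453 mm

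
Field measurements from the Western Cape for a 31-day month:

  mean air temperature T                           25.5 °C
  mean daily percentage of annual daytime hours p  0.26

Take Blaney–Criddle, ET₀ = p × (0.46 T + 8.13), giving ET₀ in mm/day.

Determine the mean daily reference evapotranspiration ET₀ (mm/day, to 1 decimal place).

ET₀ = 0.26 × (0.46 × 25.5 + 8.13) = 0.26 × 19.860 = 5.1636 mm/d

5.2 mm/day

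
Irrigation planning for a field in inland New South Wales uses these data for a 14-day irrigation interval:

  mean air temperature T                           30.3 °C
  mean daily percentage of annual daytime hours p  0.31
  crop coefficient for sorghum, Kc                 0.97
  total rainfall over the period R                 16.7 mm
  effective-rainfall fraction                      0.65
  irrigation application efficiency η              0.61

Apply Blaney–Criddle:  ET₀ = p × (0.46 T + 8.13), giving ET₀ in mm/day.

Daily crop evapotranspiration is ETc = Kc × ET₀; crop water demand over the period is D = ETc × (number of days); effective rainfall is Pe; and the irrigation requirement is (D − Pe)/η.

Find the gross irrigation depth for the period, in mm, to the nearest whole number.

135 mm

ET₀ = 0.31 × (0.46 × 30.3 + 8.13) = 0.31 × 22.068 = 6.8411 mm/d
ETc = Kc × ET₀ = 0.97 × 6.8411 = 6.6359 mm/d
Crop demand D = ETc × 14 d = 6.6359 × 14 = 92.903 mm
Pe = 0.65 × 16.7 = 10.855 mm
D − Pe = 92.903 − 10.855 = 82.048 mm
Gross irrigation = 82.048 / 0.61 = 134.505 mm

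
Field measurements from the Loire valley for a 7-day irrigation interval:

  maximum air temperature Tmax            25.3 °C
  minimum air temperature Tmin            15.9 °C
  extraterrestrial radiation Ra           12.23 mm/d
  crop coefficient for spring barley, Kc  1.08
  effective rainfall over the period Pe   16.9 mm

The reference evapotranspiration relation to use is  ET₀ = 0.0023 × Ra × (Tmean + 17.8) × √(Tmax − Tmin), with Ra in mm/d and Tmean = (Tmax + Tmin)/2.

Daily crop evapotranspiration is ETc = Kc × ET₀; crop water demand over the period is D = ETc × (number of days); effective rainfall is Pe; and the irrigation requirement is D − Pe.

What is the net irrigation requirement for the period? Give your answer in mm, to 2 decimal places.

8.14 mm

Tmean = (25.3 + 15.9)/2 = 20.60 °C
ET₀ = 0.0023 × 12.23 × (20.60 + 17.8) × √9.4 = 0.0023 × 12.23 × 38.40 × 3.0659 = 3.3116 mm/d
ETc = Kc × ET₀ = 1.08 × 3.3116 = 3.5765 mm/d
Crop demand D = ETc × 7 d = 3.5765 × 7 = 25.036 mm
D − Pe = 25.036 − 16.9 = 8.136 mm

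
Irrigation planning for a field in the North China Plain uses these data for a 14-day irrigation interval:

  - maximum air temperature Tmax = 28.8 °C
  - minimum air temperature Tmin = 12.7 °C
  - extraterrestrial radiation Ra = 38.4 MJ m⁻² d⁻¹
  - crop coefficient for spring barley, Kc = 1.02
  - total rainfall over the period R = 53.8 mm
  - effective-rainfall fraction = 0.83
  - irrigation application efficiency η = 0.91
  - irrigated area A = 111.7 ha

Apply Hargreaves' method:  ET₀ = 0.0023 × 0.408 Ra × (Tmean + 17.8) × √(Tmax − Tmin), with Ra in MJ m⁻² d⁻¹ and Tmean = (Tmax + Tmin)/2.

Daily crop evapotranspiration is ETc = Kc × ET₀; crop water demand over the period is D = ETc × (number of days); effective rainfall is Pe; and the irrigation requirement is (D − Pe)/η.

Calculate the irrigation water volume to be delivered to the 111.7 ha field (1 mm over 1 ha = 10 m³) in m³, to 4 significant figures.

Tmean = (28.8 + 12.7)/2 = 20.75 °C
0.408 Ra = 0.408 × 38.4 = 15.6672 mm/d equivalent
ET₀ = 0.0023 × 15.6672 × (20.75 + 17.8) × √16.1 = 0.0023 × 15.6672 × 38.55 × 4.0125 = 5.5739 mm/d
ETc = Kc × ET₀ = 1.02 × 5.5739 = 5.6854 mm/d
Crop demand D = ETc × 14 d = 5.6854 × 14 = 79.596 mm
Pe = 0.83 × 53.8 = 44.654 mm
D − Pe = 79.596 − 44.654 = 34.942 mm
Gross irrigation = 34.942 / 0.91 = 38.398 mm
Volume = 38.398 mm × 111.7 ha × 10 = 42890.6 m³

42890 m³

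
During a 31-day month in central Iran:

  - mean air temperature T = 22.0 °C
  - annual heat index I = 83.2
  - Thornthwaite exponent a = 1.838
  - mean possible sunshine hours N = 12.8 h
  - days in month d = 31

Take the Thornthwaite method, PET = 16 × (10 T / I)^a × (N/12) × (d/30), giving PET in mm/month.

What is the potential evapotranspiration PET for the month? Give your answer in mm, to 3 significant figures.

10T/I = 10 × 22.0 / 83.2 = 2.6442
(10T/I)^a = 2.6442^1.838 = 5.9728
Uncorrected PET = 16 × 5.9728 = 95.565 mm
Correction = (N/12)(d/30) = (12.8/12)(31/30) = 1.1022
PET = 95.565 × 1.1022 = 105.332 mm/month

105 mm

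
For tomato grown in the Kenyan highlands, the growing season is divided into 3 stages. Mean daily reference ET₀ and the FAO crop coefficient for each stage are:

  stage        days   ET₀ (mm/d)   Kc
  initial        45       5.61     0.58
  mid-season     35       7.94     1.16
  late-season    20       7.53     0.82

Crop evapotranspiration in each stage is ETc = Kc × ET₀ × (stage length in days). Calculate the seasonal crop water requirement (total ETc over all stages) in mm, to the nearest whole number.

592 mm

initial: 0.58 × 5.61 × 45 = 146.42 mm
mid-season: 1.16 × 7.94 × 35 = 322.36 mm
late-season: 0.82 × 7.53 × 20 = 123.49 mm
Seasonal total = 592.27 mm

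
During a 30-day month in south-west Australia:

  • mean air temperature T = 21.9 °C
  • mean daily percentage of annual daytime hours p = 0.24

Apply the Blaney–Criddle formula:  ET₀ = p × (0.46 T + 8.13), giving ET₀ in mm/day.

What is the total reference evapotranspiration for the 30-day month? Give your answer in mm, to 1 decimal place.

131.1 mm

ET₀ = 0.24 × (0.46 × 21.9 + 8.13) = 0.24 × 18.204 = 4.3690 mm/d
Monthly total = 4.3690 × 30 = 131.070 mm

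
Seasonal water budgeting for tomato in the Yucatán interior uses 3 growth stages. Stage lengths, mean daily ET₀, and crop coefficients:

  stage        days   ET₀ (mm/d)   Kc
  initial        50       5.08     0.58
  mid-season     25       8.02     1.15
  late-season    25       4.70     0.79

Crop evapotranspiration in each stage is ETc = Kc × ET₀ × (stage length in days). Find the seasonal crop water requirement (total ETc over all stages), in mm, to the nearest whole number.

initial: 0.58 × 5.08 × 50 = 147.32 mm
mid-season: 1.15 × 8.02 × 25 = 230.58 mm
late-season: 0.79 × 4.70 × 25 = 92.83 mm
Seasonal total = 470.73 mm

471 mm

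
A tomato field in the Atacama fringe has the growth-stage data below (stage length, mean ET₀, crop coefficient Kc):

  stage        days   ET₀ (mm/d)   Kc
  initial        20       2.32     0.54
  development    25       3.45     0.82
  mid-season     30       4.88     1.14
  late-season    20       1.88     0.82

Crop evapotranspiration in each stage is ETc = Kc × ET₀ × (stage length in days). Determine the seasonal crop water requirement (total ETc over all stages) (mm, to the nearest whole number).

initial: 0.54 × 2.32 × 20 = 25.06 mm
development: 0.82 × 3.45 × 25 = 70.73 mm
mid-season: 1.14 × 4.88 × 30 = 166.90 mm
late-season: 0.82 × 1.88 × 20 = 30.83 mm
Seasonal total = 293.52 mm

294 mm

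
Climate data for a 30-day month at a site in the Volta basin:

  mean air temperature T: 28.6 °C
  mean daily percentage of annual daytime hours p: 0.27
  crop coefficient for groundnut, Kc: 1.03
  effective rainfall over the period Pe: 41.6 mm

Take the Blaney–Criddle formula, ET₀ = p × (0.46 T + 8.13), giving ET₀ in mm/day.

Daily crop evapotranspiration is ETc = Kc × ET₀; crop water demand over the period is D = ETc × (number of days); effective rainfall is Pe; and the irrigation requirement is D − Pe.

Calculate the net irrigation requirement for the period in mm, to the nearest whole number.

ET₀ = 0.27 × (0.46 × 28.6 + 8.13) = 0.27 × 21.286 = 5.7472 mm/d
ETc = Kc × ET₀ = 1.03 × 5.7472 = 5.9196 mm/d
Crop demand D = ETc × 30 d = 5.9196 × 30 = 177.588 mm
D − Pe = 177.588 − 41.6 = 135.988 mm

136 mm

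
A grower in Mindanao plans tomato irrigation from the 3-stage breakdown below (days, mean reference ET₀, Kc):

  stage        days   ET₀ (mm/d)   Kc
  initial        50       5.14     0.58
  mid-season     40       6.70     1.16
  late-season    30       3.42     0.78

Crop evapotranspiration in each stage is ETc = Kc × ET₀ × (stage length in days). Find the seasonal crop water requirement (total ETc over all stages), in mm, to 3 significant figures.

initial: 0.58 × 5.14 × 50 = 149.06 mm
mid-season: 1.16 × 6.70 × 40 = 310.88 mm
late-season: 0.78 × 3.42 × 30 = 80.03 mm
Seasonal total = 539.97 mm

540 mm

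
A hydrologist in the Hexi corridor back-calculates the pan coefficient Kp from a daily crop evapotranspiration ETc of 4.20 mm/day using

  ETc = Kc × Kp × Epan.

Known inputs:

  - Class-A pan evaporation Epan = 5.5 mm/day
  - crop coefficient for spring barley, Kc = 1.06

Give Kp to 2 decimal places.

ETc = Kc × Kp × Epan  ⇒  Kp = ETc / (Kc × Epan)
Kp = 4.20 / (1.06 × 5.5) = 4.20 / 5.830 = 0.7204

0.72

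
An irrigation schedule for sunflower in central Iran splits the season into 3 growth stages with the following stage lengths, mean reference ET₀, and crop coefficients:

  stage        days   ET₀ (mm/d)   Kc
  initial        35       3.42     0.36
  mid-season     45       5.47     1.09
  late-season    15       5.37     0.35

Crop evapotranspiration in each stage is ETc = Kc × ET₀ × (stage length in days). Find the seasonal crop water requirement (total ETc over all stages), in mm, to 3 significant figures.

initial: 0.36 × 3.42 × 35 = 43.09 mm
mid-season: 1.09 × 5.47 × 45 = 268.30 mm
late-season: 0.35 × 5.37 × 15 = 28.19 mm
Seasonal total = 339.58 mm

340 mm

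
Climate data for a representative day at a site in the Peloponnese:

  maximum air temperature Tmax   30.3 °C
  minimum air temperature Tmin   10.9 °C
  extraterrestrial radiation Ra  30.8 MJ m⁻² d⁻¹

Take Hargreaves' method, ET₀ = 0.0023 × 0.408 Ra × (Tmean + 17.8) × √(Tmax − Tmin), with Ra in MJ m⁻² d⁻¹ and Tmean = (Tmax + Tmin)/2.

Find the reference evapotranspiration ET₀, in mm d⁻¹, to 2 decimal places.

4.89 mm d⁻¹

Tmean = (30.3 + 10.9)/2 = 20.60 °C
0.408 Ra = 0.408 × 30.8 = 12.5664 mm/d equivalent
ET₀ = 0.0023 × 12.5664 × (20.60 + 17.8) × √19.4 = 0.0023 × 12.5664 × 38.40 × 4.4045 = 4.8884 mm/d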